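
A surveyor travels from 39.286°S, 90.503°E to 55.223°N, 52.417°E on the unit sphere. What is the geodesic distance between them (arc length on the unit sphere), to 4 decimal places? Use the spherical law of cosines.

1.7443

With latitudes φ₁ = -39.286°, φ₂ = 55.223° and longitude difference Δλ = -38.086°:
cos c = sin φ₁ sin φ₂ + cos φ₁ cos φ₂ cos Δλ = (-0.6332)(0.8214) + (0.7740)(0.5704)(0.7871) = -0.17261,
so c = arccos(-0.17261) = 1.74428 rad.
On the unit sphere the arc length equals the central angle: 1.7443.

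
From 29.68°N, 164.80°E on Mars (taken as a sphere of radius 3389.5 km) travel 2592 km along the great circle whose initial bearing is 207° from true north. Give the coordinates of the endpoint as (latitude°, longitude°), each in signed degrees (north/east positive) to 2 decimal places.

Angular distance δ = d/R = 2592/3389.5 = 0.76471 rad; initial bearing θ = 3.6128 rad.
sin φ₂ = sin φ₁ cos δ + cos φ₁ sin δ cos θ = (0.4952)(0.7216) + (0.8688)(0.6923)(-0.8910) = -0.1786, so φ₂ = -10.29°.
Δλ = atan2(sin θ sin δ cos φ₁, cos δ − sin φ₁ sin φ₂) = atan2(-0.2731, 0.8100) = -18.630°.
λ₂ = 164.800° − 18.630° = 146.17°.

-10.29°, 146.17°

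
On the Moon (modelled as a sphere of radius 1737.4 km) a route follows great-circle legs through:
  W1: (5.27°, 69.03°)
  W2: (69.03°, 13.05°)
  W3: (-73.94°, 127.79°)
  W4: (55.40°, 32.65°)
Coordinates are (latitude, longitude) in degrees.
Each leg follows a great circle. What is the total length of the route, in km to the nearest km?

Leg W1→W2: central angle 1.2816 rad, distance 2226.7 km.
Leg W2→W3: central angle 2.7898 rad, distance 4847.0 km.
Leg W3→W4: central angle 2.5066 rad, distance 4355.0 km.
Total: 2226.7 + 4847.0 + 4355.0 ≈ 11429 km.

11429 km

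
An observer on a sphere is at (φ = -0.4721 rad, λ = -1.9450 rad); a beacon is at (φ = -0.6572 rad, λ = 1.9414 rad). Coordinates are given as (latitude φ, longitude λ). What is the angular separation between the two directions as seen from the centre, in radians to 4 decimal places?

1.8138 rad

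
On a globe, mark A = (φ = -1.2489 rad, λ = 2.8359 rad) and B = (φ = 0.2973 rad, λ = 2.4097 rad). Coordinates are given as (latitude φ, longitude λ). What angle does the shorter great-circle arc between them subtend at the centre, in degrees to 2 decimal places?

90.14°

In radians: φ₁ = -1.2489, φ₂ = 0.2973, Δλ = -24.419° = -0.4262 rad.
Haversine: a = sin²(Δφ/2) + cos φ₁ cos φ₂ sin²(Δλ/2) = 0.4877 + (0.3164)(0.9561)(0.0447) = 0.50123.
Central angle c = 2·arcsin(√a) = 1.57326 rad.
So the angular separation is 90.14°.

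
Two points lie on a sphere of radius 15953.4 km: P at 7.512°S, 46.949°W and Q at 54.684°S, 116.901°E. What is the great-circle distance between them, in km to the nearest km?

32396 km

In radians: φ₁ = -0.1311, φ₂ = -0.9544, Δλ = 163.850° = 2.8597 rad.
Haversine: a = sin²(Δφ/2) + cos φ₁ cos φ₂ sin²(Δλ/2) = 0.1601 + (0.9914)(0.5781)(0.9803) = 0.72192.
Central angle c = 2·arcsin(√a) = 2.03067 rad.
Distance = R·c = 15953.4 × 2.0307 ≈ 32396 km.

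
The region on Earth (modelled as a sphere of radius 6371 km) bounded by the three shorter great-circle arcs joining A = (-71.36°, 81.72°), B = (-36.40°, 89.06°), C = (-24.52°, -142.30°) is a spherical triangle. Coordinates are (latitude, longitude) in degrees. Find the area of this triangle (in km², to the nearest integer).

19377253 km²

Side lengths (central angles): a = 1.7834, b = 1.3856, c = 0.6138 rad; semiperimeter s = 1.8914.
By l'Huilier's theorem, tan(E/4) = √[tan(s/2) tan((s−a)/2) tan((s−b)/2) tan((s−c)/2)], giving spherical excess E = 0.4774 rad.
Area = E·R² = 0.4774 × (6371)² ≈ 19377253 km².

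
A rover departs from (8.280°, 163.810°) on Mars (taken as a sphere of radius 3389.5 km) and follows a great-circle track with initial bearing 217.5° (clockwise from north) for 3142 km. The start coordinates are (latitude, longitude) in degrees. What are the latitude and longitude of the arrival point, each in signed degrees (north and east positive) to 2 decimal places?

-32.78°, 128.42°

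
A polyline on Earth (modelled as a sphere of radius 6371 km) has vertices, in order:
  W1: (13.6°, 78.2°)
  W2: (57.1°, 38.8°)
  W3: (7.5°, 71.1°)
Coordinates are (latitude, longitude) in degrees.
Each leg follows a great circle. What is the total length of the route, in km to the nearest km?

Leg W1→W2: central angle 0.9205 rad, distance 5864.8 km.
Leg W2→W3: central angle 0.9706 rad, distance 6183.8 km.
Total: 5864.8 + 6183.8 ≈ 12049 km.

12049 km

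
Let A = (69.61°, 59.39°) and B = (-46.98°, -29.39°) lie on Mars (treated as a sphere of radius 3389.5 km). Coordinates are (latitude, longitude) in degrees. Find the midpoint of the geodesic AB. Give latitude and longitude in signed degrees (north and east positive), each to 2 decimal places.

14.94°, -2.59°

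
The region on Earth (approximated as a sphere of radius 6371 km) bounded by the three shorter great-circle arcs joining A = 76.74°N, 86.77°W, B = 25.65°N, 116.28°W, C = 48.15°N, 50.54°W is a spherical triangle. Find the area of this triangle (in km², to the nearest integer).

11185743 km²

Side lengths (central angles): a = 0.9648, b = 0.5577, c = 0.9257 rad; semiperimeter s = 1.2241.
By l'Huilier's theorem, tan(E/4) = √[tan(s/2) tan((s−a)/2) tan((s−b)/2) tan((s−c)/2)], giving spherical excess E = 0.2756 rad.
Area = E·R² = 0.2756 × (6371)² ≈ 11185743 km².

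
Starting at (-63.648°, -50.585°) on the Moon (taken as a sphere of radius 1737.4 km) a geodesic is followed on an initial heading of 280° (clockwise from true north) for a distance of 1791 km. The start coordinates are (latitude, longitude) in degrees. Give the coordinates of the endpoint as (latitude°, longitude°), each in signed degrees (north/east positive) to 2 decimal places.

Angular distance δ = d/R = 1791/1737.4 = 1.03085 rad; initial bearing θ = 4.8869 rad.
sin φ₂ = sin φ₁ cos δ + cos φ₁ sin δ cos θ = (-0.8961)(0.5141) + (0.4439)(0.8577)(0.1736) = -0.3946, so φ₂ = -23.24°.
Δλ = atan2(sin θ sin δ cos φ₁, cos δ − sin φ₁ sin φ₂) = atan2(-0.3750, 0.1605) = -66.822°.
λ₂ = -50.585° − 66.822° = -117.41°.

-23.24°, -117.41°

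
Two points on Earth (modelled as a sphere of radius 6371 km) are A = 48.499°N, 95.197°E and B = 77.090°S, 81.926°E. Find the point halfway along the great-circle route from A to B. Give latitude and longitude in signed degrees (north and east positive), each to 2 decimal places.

-14.37°, 91.86°

The central angle between A and B is δ = 2.1968 rad.
With f = 0.5, the slerp weights are sin((1−f)δ)/sin δ = 1.0989 and sin(fδ)/sin δ = 1.0989.
Weighted sum of the unit vectors: (1.0989)·(-0.0600,0.6599,0.7489) + (1.0989)·(0.0314,0.2212,-0.9747) = (-0.0315, 0.9682, -0.2481).
Converting back: φ = atan2(z, √(x²+y²)) = -14.37°, λ = atan2(y, x) = 91.86°.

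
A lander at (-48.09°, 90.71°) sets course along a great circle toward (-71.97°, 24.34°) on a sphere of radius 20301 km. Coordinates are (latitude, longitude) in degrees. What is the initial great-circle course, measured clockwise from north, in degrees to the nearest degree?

208°

With φ₁ = -0.8393, φ₂ = -1.2561, Δλ = -1.1584 rad, the forward-azimuth formula gives
θ = atan2( sin Δλ cos φ₂ , cos φ₁ sin φ₂ − sin φ₁ cos φ₂ cos Δλ ) = atan2(-0.2836, -0.5428) = -152.42°.
Adding 360° brings this into [0°, 360°): 208°.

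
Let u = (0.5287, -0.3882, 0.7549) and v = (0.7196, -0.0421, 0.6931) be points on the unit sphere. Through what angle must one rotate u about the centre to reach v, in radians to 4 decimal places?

u·v = 0.9200; |u| = 1.0000, |v| = 1.0000.
cos θ = (u·v)/(|u||v|) = 0.9200, so θ = 0.4028 rad.

0.4028 rad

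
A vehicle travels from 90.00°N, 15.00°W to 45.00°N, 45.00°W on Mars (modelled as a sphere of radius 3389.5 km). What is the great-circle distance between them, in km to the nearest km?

2662 km

Let φ₁ = 1.5708 rad, φ₂ = 0.7854 rad, and Δλ = -0.5236 rad.
cos c = sin φ₁ sin φ₂ + cos φ₁ cos φ₂ cos Δλ = (1.0000)(0.7071) + (0.0000)(0.7071)(0.8660) = 0.70711,
so c = arccos(0.70711) = 0.78540 rad.
Distance = R·c = 3389.5 × 0.7854 ≈ 2662 km.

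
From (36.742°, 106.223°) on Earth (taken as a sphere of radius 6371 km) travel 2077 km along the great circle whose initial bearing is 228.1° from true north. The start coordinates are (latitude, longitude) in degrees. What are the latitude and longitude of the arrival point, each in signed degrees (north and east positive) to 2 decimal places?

23.29°, 91.18°

Angular distance δ = d/R = 2077/6371 = 0.32601 rad; initial bearing θ = 3.9811 rad.
sin φ₂ = sin φ₁ cos δ + cos φ₁ sin δ cos θ = (0.5982)(0.9473) + (0.8013)(0.3203)(-0.6678) = 0.3953, so φ₂ = 23.29°.
Δλ = atan2(sin θ sin δ cos φ₁, cos δ − sin φ₁ sin φ₂) = atan2(-0.1910, 0.7108) = -15.041°.
λ₂ = 106.223° − 15.041° = 91.18°.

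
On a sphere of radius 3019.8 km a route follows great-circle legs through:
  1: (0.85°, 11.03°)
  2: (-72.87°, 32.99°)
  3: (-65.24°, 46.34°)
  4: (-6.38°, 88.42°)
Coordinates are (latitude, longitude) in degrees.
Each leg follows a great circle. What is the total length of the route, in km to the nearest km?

Leg 1→2: central angle 1.3088 rad, distance 3952.5 km.
Leg 2→3: central angle 0.1563 rad, distance 471.9 km.
Leg 3→4: central angle 1.1485 rad, distance 3468.3 km.
Total: 3952.5 + 471.9 + 3468.3 ≈ 7893 km.

7893 km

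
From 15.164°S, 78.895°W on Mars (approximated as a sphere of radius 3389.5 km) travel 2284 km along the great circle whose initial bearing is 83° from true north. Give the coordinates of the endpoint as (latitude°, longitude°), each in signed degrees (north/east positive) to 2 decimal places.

-7.53°, -40.23°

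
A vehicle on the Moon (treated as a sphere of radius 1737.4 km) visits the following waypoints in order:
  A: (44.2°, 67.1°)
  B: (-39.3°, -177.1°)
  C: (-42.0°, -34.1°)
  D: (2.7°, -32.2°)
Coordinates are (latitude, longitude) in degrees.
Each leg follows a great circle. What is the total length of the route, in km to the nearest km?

Leg A→B: central angle 2.3227 rad, distance 4035.4 km.
Leg B→C: central angle 1.6063 rad, distance 2790.7 km.
Leg C→D: central angle 0.7807 rad, distance 1356.5 km.
Total: 4035.4 + 2790.7 + 1356.5 ≈ 8183 km.

8183 km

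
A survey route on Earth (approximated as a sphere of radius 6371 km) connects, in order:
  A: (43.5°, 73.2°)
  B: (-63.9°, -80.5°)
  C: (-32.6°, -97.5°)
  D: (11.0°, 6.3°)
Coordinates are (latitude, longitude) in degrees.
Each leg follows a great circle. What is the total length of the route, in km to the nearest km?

32828 km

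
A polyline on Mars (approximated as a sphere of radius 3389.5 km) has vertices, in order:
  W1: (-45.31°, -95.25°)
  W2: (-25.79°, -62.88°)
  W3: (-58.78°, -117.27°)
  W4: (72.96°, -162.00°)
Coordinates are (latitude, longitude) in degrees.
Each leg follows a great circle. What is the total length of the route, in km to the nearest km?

Leg W1→W2: central angle 0.5659 rad, distance 1918.0 km.
Leg W2→W3: central angle 0.8713 rad, distance 2953.4 km.
Leg W3→W4: central angle 2.3599 rad, distance 7998.9 km.
Total: 1918.0 + 2953.4 + 7998.9 ≈ 12870 km.

12870 km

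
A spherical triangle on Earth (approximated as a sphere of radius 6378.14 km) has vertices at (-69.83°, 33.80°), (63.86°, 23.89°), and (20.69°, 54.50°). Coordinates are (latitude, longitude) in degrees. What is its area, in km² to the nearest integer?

Side lengths (central angles): a = 0.8340, b = 1.6007, c = 2.3365 rad; semiperimeter s = 2.3856.
By l'Huilier's theorem, tan(E/4) = √[tan(s/2) tan((s−a)/2) tan((s−b)/2) tan((s−c)/2)], giving spherical excess E = 0.6288 rad.
Area = E·R² = 0.6288 × (6378.14)² ≈ 25579738 km².

25579738 km²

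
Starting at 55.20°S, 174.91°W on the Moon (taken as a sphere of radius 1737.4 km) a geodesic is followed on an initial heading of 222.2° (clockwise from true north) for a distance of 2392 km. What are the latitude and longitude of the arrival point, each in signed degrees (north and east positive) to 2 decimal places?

Angular distance δ = d/R = 2392/1737.4 = 1.37677 rad; initial bearing θ = 3.8781 rad.
sin φ₂ = sin φ₁ cos δ + cos φ₁ sin δ cos θ = (-0.8211)(0.1928) + (0.5707)(0.9812)(-0.7408) = -0.5732, so φ₂ = -34.97°.
Δλ = atan2(sin θ sin δ cos φ₁, cos δ − sin φ₁ sin φ₂) = atan2(-0.3762, -0.2779) = -126.451°.
λ₂ = -174.910° − 126.451° = -301.36° → 58.64° after wrapping to (−180°, 180°].

-34.97°, 58.64°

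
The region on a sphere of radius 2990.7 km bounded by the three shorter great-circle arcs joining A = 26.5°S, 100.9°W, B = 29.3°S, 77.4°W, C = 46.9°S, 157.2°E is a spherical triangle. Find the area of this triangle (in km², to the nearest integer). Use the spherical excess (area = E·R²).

2511894 km²

Side lengths (central angles): a = 1.5586, b = 1.3697, c = 0.3651 rad; semiperimeter s = 1.6468.
By l'Huilier's theorem, tan(E/4) = √[tan(s/2) tan((s−a)/2) tan((s−b)/2) tan((s−c)/2)], giving spherical excess E = 0.2808 rad.
Area = E·R² = 0.2808 × (2990.7)² ≈ 2511894 km².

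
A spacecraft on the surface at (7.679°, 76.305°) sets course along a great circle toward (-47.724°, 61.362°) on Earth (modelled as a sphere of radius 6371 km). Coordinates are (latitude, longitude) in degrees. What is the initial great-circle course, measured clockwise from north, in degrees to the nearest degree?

Δλ = -14.943° = -0.2608 rad.
y = sin Δλ · cos φ₂ = (-0.2579)(0.6727) = -0.1735
x = cos φ₁ sin φ₂ − sin φ₁ cos φ₂ cos Δλ = (0.9910)(-0.7399) − (0.1336)(0.6727)(0.9662) = -0.8201
θ = atan2(y, x) = -168.06°; adding 360° gives 192°.

192°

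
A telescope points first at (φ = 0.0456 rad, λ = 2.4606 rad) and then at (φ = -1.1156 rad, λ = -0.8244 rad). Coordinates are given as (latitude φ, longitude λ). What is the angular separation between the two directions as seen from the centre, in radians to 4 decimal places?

2.0665 rad

In radians: φ₁ = 0.0456, φ₂ = -1.1156, Δλ = 171.783° = 2.9982 rad.
cos c = sin φ₁ sin φ₂ + cos φ₁ cos φ₂ cos Δλ = (0.0456)(-0.8982) + (0.9990)(0.4396)(-0.9897) = -0.47562,
so c = arccos(-0.47562) = 2.06646 rad.
So the angular separation is 2.0665 rad.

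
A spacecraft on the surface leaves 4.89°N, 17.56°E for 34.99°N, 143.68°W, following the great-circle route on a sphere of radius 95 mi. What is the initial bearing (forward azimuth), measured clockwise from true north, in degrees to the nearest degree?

338°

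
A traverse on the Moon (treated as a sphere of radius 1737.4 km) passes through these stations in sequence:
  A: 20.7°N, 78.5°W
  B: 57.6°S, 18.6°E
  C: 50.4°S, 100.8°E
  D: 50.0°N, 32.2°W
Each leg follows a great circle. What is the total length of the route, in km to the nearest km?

9320 km

Leg A→B: central angle 1.9395 rad, distance 3369.7 km.
Leg B→C: central angle 0.7997 rad, distance 1389.4 km.
Leg C→D: central angle 2.6254 rad, distance 4561.3 km.
Total: 3369.7 + 1389.4 + 4561.3 ≈ 9320 km.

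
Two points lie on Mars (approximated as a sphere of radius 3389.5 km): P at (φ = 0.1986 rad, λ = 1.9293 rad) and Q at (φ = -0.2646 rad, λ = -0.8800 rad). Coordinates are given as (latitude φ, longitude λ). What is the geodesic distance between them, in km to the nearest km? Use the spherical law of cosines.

Let φ₁ = 0.1986 rad, φ₂ = -0.2646 rad, and Δλ = -2.8093 rad.
cos c = sin φ₁ sin φ₂ + cos φ₁ cos φ₂ cos Δλ = (0.1973)(-0.2615) + (0.9803)(0.9652)(-0.9453) = -0.94606,
so c = arccos(-0.94606) = 2.81165 rad.
Distance = R·c = 3389.5 × 2.8117 ≈ 9530 km.

9530 km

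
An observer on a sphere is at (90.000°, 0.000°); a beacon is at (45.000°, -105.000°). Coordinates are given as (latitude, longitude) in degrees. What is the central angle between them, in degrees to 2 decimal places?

Let φ₁ = 1.5708 rad, φ₂ = 0.7854 rad, and Δλ = -1.8326 rad.
cos c = sin φ₁ sin φ₂ + cos φ₁ cos φ₂ cos Δλ = (1.0000)(0.7071) + (0.0000)(0.7071)(-0.2588) = 0.70711,
so c = arccos(0.70711) = 0.78540 rad.
So the angular separation is 45.00°.

45.00°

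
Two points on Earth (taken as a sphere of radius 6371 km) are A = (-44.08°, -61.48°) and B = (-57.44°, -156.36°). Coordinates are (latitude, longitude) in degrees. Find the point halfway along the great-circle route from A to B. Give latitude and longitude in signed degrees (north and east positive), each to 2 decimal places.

-60.79°, -100.04°

Central angle δ = 0.9843 rad. Interpolating on the sphere with fraction f = 0.5:
P = [sin((1−f)δ)·A + sin(fδ)·B] / sin δ = 0.5673·A + 0.5673·B in Cartesian coordinates,
giving P = (-0.0851, -0.4805, -0.8728), i.e. latitude -60.79°, longitude -100.04°.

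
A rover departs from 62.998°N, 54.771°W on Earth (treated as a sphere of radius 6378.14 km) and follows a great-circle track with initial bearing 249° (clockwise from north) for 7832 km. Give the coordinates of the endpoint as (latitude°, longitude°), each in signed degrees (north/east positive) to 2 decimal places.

Angular distance δ = d/R = 7832/6378.14 = 1.22794 rad; initial bearing θ = 4.3459 rad.
sin φ₂ = sin φ₁ cos δ + cos φ₁ sin δ cos θ = (0.8910)(0.3362) + (0.4540)(0.9418)(-0.3584) = 0.1463, so φ₂ = 8.41°.
Δλ = atan2(sin θ sin δ cos φ₁, cos δ − sin φ₁ sin φ₂) = atan2(-0.3992, 0.2058) = -62.724°.
λ₂ = -54.771° − 62.724° = -117.49°.

8.41°, -117.49°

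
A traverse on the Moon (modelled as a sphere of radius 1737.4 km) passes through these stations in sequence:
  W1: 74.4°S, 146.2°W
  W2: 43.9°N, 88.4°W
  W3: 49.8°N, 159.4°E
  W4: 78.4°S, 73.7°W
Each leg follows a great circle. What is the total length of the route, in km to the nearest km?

10290 km

Leg W1→W2: central angle 2.1707 rad, distance 3771.5 km.
Leg W2→W3: central angle 1.2091 rad, distance 2100.6 km.
Leg W3→W4: central angle 2.5430 rad, distance 4418.2 km.
Total: 3771.5 + 2100.6 + 4418.2 ≈ 10290 km.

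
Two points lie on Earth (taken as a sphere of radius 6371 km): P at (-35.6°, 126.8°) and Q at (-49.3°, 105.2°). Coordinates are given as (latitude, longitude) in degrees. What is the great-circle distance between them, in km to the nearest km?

In radians: φ₁ = -0.6213, φ₂ = -0.8604, Δλ = -21.600° = -0.3770 rad.
cos c = sin φ₁ sin φ₂ + cos φ₁ cos φ₂ cos Δλ = (-0.5821)(-0.7581) + (0.8131)(0.6521)(0.9298) = 0.93432,
so c = arccos(0.93432) = 0.36446 rad.
Distance = R·c = 6371 × 0.3645 ≈ 2322 km.

2322 km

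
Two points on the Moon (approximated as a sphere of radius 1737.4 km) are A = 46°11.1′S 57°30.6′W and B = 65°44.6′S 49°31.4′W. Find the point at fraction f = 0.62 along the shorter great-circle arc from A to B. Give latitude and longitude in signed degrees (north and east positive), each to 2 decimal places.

-58.37°, -53.59°

Central angle δ = 0.3495 rad. Interpolating on the sphere with fraction f = 0.62:
P = [sin((1−f)δ)·A + sin(fδ)·B] / sin δ = 0.3867·A + 0.6279·B in Cartesian coordinates,
giving P = (0.3113, -0.4220, -0.8515), i.e. latitude -58.37°, longitude -53.59°.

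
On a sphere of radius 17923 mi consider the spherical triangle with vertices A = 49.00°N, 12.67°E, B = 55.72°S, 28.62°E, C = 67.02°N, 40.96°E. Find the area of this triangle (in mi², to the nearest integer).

131298374 mi²

Side lengths (central angles): a = 2.1483, b = 0.4018, c = 1.8424 rad; semiperimeter s = 2.1963.
By l'Huilier's theorem, tan(E/4) = √[tan(s/2) tan((s−a)/2) tan((s−b)/2) tan((s−c)/2)], giving spherical excess E = 0.4087 rad.
Area = E·R² = 0.4087 × (17923)² ≈ 131298374 mi².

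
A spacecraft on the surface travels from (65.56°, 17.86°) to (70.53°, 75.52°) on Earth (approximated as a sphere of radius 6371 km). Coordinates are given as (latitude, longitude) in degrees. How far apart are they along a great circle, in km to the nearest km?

2361 km

In radians: φ₁ = 1.1442, φ₂ = 1.2310, Δλ = 57.660° = 1.0064 rad.
cos c = sin φ₁ sin φ₂ + cos φ₁ cos φ₂ cos Δλ = (0.9104)(0.9428) + (0.4137)(0.3333)(0.5349) = 0.93211,
so c = arccos(0.93211) = 0.37061 rad.
Distance = R·c = 6371 × 0.3706 ≈ 2361 km.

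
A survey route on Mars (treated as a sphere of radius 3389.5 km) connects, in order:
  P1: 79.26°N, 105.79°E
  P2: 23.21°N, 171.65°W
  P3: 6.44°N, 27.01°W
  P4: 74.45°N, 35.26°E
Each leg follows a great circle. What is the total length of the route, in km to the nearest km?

Leg P1→P2: central angle 1.1490 rad, distance 3894.6 km.
Leg P2→P3: central angle 2.3470 rad, distance 7955.2 km.
Leg P3→P4: central angle 1.3367 rad, distance 4530.6 km.
Total: 3894.6 + 7955.2 + 4530.6 ≈ 16380 km.

16380 km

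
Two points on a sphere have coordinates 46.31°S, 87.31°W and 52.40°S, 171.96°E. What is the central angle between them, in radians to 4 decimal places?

1.0536 rad

Let φ₁ = -0.8083 rad, φ₂ = -0.9146 rad, and Δλ = -1.7581 rad.
Haversine: a = sin²(Δφ/2) + cos φ₁ cos φ₂ sin²(Δλ/2) = 0.0028 + (0.6908)(0.6101)(0.5931) = 0.25279.
Central angle c = 2·arcsin(√a) = 1.05362 rad.
So the angular separation is 1.0536 rad.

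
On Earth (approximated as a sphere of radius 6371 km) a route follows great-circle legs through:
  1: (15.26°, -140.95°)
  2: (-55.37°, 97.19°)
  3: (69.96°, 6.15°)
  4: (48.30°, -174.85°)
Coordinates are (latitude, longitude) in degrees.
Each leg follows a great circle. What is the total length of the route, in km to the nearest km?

35925 km

Leg 1→2: central angle 2.1013 rad, distance 13387.3 km.
Leg 2→3: central angle 2.4600 rad, distance 15672.5 km.
Leg 3→4: central angle 1.0775 rad, distance 6864.9 km.
Total: 13387.3 + 15672.5 + 6864.9 ≈ 35925 km.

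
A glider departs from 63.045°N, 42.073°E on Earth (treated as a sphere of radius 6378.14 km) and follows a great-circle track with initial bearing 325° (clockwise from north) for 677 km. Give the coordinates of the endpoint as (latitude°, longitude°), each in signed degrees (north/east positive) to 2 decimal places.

67.77°, 32.83°

Angular distance δ = d/R = 677/6378.14 = 0.10614 rad; initial bearing θ = 5.6723 rad.
sin φ₂ = sin φ₁ cos δ + cos φ₁ sin δ cos θ = (0.8914)(0.9944) + (0.4533)(0.1059)(0.8192) = 0.9257, so φ₂ = 67.77°.
Δλ = atan2(sin θ sin δ cos φ₁, cos δ − sin φ₁ sin φ₂) = atan2(-0.0275, 0.1693) = -9.244°.
λ₂ = 42.073° − 9.244° = 32.83°.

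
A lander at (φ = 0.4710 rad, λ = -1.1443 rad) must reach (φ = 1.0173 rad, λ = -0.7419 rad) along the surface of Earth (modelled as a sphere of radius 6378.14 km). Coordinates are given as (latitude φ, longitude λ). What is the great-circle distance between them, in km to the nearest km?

3920 km

Let φ₁ = 0.4710 rad, φ₂ = 1.0173 rad, and Δλ = 0.4024 rad.
cos c = sin φ₁ sin φ₂ + cos φ₁ cos φ₂ cos Δλ = (0.4538)(0.8507) + (0.8911)(0.5257)(0.9201) = 0.81704,
so c = arccos(0.81704) = 0.61454 rad.
Distance = R·c = 6378.14 × 0.6145 ≈ 3920 km.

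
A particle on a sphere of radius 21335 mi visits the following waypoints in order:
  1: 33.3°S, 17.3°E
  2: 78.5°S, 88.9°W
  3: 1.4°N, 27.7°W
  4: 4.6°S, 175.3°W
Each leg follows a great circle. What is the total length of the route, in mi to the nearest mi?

Leg 1→2: central angle 1.0570 rad, distance 22550.5 mi.
Leg 2→3: central angle 1.4987 rad, distance 31973.9 mi.
Leg 3→4: central angle 2.5742 rad, distance 54921.0 mi.
Total: 22550.5 + 31973.9 + 54921.0 ≈ 109445 mi.

109445 mi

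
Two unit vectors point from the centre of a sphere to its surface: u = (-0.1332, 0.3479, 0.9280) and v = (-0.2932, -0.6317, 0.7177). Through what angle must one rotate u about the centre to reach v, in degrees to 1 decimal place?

61.0°

u·v = 0.4853; |u| = 1.0000, |v| = 1.0001.
cos θ = (u·v)/(|u||v|) = 0.4853, so θ = 61.0°.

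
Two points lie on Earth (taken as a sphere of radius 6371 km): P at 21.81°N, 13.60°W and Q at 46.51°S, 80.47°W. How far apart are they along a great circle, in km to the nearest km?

10126 km

In radians: φ₁ = 0.3807, φ₂ = -0.8118, Δλ = -66.870° = -1.1671 rad.
cos c = sin φ₁ sin φ₂ + cos φ₁ cos φ₂ cos Δλ = (0.3715)(-0.7255) + (0.9284)(0.6882)(0.3928) = -0.01855,
so c = arccos(-0.01855) = 1.58934 rad.
Distance = R·c = 6371 × 1.5893 ≈ 10126 km.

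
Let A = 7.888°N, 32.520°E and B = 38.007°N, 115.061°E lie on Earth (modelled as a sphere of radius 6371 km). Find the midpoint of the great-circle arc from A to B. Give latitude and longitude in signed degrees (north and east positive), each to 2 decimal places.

Central angle δ = 1.3839 rad. Interpolating on the sphere with fraction f = 0.5:
P = [sin((1−f)δ)·A + sin(fδ)·B] / sin δ = 0.6493·A + 0.6493·B in Cartesian coordinates,
giving P = (0.3256, 0.8093, 0.4890), i.e. latitude 29.27°, longitude 68.08°.

29.27°, 68.08°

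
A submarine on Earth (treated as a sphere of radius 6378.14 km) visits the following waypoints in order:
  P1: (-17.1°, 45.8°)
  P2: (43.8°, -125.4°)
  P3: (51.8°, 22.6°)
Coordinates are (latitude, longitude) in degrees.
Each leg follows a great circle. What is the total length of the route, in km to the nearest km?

25911 km

Leg P1→P2: central angle 2.6578 rad, distance 16952.0 km.
Leg P2→P3: central angle 1.4046 rad, distance 8958.9 km.
Total: 16952.0 + 8958.9 ≈ 25911 km.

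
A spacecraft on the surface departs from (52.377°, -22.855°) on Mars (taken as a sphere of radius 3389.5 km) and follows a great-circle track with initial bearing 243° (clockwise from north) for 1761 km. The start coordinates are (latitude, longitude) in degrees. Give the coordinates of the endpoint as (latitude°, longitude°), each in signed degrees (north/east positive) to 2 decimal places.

Angular distance δ = d/R = 1761/3389.5 = 0.51955 rad; initial bearing θ = 4.2412 rad.
sin φ₂ = sin φ₁ cos δ + cos φ₁ sin δ cos θ = (0.7920)(0.8680) + (0.6105)(0.4965)(-0.4540) = 0.5499, so φ₂ = 33.36°.
Δλ = atan2(sin θ sin δ cos φ₁, cos δ − sin φ₁ sin φ₂) = atan2(-0.2701, 0.4325) = -31.982°.
λ₂ = -22.855° − 31.982° = -54.84°.

33.36°, -54.84°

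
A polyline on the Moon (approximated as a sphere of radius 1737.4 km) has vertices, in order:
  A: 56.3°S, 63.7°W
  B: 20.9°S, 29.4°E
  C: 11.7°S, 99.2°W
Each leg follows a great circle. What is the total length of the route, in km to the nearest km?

Leg A→B: central angle 1.2987 rad, distance 2256.3 km.
Leg B→C: central angle 2.0925 rad, distance 3635.6 km.
Total: 2256.3 + 3635.6 ≈ 5892 km.

5892 km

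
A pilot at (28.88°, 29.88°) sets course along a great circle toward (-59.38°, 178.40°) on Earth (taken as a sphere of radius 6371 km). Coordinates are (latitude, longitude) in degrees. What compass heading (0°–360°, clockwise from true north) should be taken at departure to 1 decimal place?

153.9°

With φ₁ = 0.5041, φ₂ = -1.0364, Δλ = 2.5922 rad, the forward-azimuth formula gives
θ = atan2( sin Δλ cos φ₂ , cos φ₁ sin φ₂ − sin φ₁ cos φ₂ cos Δλ ) = atan2(0.2660, -0.5437) = 153.93°.
So the initial bearing is 153.9°.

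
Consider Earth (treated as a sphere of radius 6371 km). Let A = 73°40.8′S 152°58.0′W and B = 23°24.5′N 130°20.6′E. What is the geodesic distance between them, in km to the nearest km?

Let φ₁ = -1.2860 rad, φ₂ = 0.4086 rad, and Δλ = -1.3385 rad.
cos c = sin φ₁ sin φ₂ + cos φ₁ cos φ₂ cos Δλ = (-0.9597)(0.3973) + (0.2810)(0.9177)(0.2302) = -0.32191,
so c = arccos(-0.32191) = 1.89854 rad.
Distance = R·c = 6371 × 1.8985 ≈ 12096 km.

12096 km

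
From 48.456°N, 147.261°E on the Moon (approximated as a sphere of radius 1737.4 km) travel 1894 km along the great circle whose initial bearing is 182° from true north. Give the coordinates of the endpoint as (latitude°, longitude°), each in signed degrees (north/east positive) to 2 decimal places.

-13.98°, 145.43°

Angular distance δ = d/R = 1894/1737.4 = 1.09013 rad; initial bearing θ = 3.1765 rad.
sin φ₂ = sin φ₁ cos δ + cos φ₁ sin δ cos θ = (0.7484)(0.4624) + (0.6632)(0.8867)(-0.9994) = -0.2416, so φ₂ = -13.98°.
Δλ = atan2(sin θ sin δ cos φ₁, cos δ − sin φ₁ sin φ₂) = atan2(-0.0205, 0.6432) = -1.827°.
λ₂ = 147.261° − 1.827° = 145.43°.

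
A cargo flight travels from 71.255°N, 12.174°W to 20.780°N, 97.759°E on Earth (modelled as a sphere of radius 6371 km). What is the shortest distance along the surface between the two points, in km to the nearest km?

8506 km

Let φ₁ = 1.2436 rad, φ₂ = 0.3627 rad, and Δλ = 1.9187 rad.
cos c = sin φ₁ sin φ₂ + cos φ₁ cos φ₂ cos Δλ = (0.9470)(0.3548) + (0.3214)(0.9349)(-0.3409) = 0.23353,
so c = arccos(0.23353) = 1.33509 rad.
Distance = R·c = 6371 × 1.3351 ≈ 8506 km.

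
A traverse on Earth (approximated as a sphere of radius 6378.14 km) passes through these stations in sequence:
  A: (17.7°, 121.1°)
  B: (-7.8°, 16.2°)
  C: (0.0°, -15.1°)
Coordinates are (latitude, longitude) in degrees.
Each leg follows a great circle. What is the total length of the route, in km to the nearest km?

Leg A→B: central angle 1.8587 rad, distance 11855.1 km.
Leg B→C: central angle 0.5613 rad, distance 3580.2 km.
Total: 11855.1 + 3580.2 ≈ 15435 km.

15435 km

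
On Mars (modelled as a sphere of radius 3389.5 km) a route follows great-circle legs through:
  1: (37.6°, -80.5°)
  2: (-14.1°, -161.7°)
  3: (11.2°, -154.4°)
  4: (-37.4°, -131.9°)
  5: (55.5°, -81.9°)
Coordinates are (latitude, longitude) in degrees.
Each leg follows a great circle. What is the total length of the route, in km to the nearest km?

16167 km

Leg 1→2: central angle 1.6019 rad, distance 5429.6 km.
Leg 2→3: central angle 0.4593 rad, distance 1556.7 km.
Leg 3→4: central angle 0.9248 rad, distance 3134.6 km.
Leg 4→5: central angle 1.7837 rad, distance 6045.9 km.
Total: 5429.6 + 1556.7 + 3134.6 + 6045.9 ≈ 16167 km.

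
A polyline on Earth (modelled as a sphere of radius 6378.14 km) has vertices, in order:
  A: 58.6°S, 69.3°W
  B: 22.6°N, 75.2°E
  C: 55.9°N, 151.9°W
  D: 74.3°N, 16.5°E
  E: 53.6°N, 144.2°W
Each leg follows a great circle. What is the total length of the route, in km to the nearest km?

36623 km

Leg A→B: central angle 2.3740 rad, distance 15141.9 km.
Leg B→C: central angle 1.6049 rad, distance 10236.4 km.
Leg C→D: central angle 0.8651 rad, distance 5517.8 km.
Leg D→E: central angle 0.8978 rad, distance 5726.5 km.
Total: 15141.9 + 10236.4 + 5517.8 + 5726.5 ≈ 36623 km.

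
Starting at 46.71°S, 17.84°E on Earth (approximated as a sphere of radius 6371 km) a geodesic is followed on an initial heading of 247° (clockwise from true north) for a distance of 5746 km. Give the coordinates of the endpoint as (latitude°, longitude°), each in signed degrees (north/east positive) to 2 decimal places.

Angular distance δ = d/R = 5746/6371 = 0.90190 rad; initial bearing θ = 4.3110 rad.
sin φ₂ = sin φ₁ cos δ + cos φ₁ sin δ cos θ = (-0.7279)(0.6201) + (0.6857)(0.7845)(-0.3907) = -0.6616, so φ₂ = -41.42°.
Δλ = atan2(sin θ sin δ cos φ₁, cos δ − sin φ₁ sin φ₂) = atan2(-0.4952, 0.1386) = -74.366°.
λ₂ = 17.840° − 74.366° = -56.53°.

-41.42°, -56.53°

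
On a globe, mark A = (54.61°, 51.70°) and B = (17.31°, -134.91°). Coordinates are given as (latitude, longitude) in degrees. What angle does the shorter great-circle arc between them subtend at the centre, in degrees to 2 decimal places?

In radians: φ₁ = 0.9531, φ₂ = 0.3021, Δλ = 173.390° = 3.0262 rad.
Haversine: a = sin²(Δφ/2) + cos φ₁ cos φ₂ sin²(Δλ/2) = 0.1023 + (0.5791)(0.9547)(0.9967) = 0.65333.
Central angle c = 2·arcsin(√a) = 1.88249 rad.
So the angular separation is 107.86°.

107.86°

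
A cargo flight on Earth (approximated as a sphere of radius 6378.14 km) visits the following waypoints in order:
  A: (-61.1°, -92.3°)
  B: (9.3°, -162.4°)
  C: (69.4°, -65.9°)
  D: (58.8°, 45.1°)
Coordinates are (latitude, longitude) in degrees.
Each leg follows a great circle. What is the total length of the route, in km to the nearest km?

23938 km

Leg A→B: central angle 1.5499 rad, distance 9885.7 km.
Leg B→C: central angle 1.4586 rad, distance 9303.1 km.
Leg C→D: central angle 0.7446 rad, distance 4749.2 km.
Total: 9885.7 + 9303.1 + 4749.2 ≈ 23938 km.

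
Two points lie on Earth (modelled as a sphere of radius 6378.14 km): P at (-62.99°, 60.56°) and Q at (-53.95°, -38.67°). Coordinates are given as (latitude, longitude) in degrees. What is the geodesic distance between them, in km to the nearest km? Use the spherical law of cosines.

5272 km

Let φ₁ = -1.0994 rad, φ₂ = -0.9416 rad, and Δλ = -1.7319 rad.
cos c = sin φ₁ sin φ₂ + cos φ₁ cos φ₂ cos Δλ = (-0.8909)(-0.8085) + (0.4541)(0.5885)(-0.1604) = 0.67745,
so c = arccos(0.67745) = 0.82651 rad.
Distance = R·c = 6378.14 × 0.8265 ≈ 5272 km.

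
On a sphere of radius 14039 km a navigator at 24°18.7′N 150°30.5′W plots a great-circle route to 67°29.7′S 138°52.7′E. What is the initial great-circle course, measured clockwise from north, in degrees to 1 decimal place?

202.0°

Δλ = -70.613° = -1.2324 rad.
y = sin Δλ · cos φ₂ = (-0.9433)(0.3828) = -0.3611
x = cos φ₁ sin φ₂ − sin φ₁ cos φ₂ cos Δλ = (0.9113)(-0.9238) − (0.4117)(0.3828)(0.3319) = -0.8942
θ = atan2(y, x) = -158.01°; adding 360° gives 202.0°.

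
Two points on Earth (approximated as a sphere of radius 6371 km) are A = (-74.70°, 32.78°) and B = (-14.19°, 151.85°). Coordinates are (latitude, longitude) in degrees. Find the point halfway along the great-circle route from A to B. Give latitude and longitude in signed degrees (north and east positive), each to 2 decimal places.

-54.20°, 136.52°

Central angle δ = 1.4584 rad. Interpolating on the sphere with fraction f = 0.5:
P = [sin((1−f)δ)·A + sin(fδ)·B] / sin δ = 0.6705·A + 0.6705·B in Cartesian coordinates,
giving P = (-0.4244, 0.4025, -0.8111), i.e. latitude -54.20°, longitude 136.52°.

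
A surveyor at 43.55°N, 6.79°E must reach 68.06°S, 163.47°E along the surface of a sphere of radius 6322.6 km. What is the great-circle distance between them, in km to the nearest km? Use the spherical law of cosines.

16839 km

In radians: φ₁ = 0.7601, φ₂ = -1.1879, Δλ = 156.680° = 2.7346 rad.
cos c = sin φ₁ sin φ₂ + cos φ₁ cos φ₂ cos Δλ = (0.6890)(-0.9276) + (0.7248)(0.3736)(-0.9183) = -0.88777,
so c = arccos(-0.88777) = 2.66327 rad.
Distance = R·c = 6322.6 × 2.6633 ≈ 16839 km.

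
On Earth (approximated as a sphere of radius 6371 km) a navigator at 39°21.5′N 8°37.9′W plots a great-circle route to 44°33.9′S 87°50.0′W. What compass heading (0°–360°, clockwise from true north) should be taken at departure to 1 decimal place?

228.1°

With φ₁ = 0.6869, φ₂ = -0.7778, Δλ = -1.3823 rad, the forward-azimuth formula gives
θ = atan2( sin Δλ cos φ₂ , cos φ₁ sin φ₂ − sin φ₁ cos φ₂ cos Δλ ) = atan2(-0.6998, -0.6272) = -131.87°.
Adding 360° brings this into [0°, 360°): 228.1°.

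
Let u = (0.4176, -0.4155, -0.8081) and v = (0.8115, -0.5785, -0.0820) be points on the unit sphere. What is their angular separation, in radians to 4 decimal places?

u·v = 0.6455; |u| = 1.0000, |v| = 1.0000.
cos θ = (u·v)/(|u||v|) = 0.6455, so θ = 0.8691 rad.

0.8691 rad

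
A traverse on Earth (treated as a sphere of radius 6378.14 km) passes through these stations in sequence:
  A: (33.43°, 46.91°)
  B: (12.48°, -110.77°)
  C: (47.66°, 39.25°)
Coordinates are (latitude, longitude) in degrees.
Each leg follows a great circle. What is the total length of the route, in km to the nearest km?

27117 km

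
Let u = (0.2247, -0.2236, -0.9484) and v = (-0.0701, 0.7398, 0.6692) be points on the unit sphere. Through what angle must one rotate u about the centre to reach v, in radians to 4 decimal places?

2.5250 rad

u·v = -0.8158; |u| = 1.0000, |v| = 1.0000.
cos θ = (u·v)/(|u||v|) = -0.8158, so θ = 2.5250 rad.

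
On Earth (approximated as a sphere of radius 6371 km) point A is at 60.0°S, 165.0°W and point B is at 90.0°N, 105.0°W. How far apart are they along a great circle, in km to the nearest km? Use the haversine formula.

With latitudes φ₁ = -60.000°, φ₂ = 90.000° and longitude difference Δλ = 60.000°:
Haversine: a = sin²(Δφ/2) + cos φ₁ cos φ₂ sin²(Δλ/2) = 0.9330 + (0.5000)(0.0000)(0.2500) = 0.93301.
Central angle c = 2·arcsin(√a) = 2.61799 rad.
Distance = R·c = 6371 × 2.6180 ≈ 16679 km.

16679 km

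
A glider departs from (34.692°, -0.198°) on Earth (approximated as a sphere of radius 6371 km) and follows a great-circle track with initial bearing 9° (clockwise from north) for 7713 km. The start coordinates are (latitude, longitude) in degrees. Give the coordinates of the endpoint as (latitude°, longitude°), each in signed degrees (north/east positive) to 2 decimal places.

Angular distance δ = d/R = 7713/6371 = 1.21064 rad; initial bearing θ = 0.1571 rad.
sin φ₂ = sin φ₁ cos δ + cos φ₁ sin δ cos θ = (0.5692)(0.3524) + (0.8222)(0.9358)(0.9877) = 0.9606, so φ₂ = 73.86°.
Δλ = atan2(sin θ sin δ cos φ₁, cos δ − sin φ₁ sin φ₂) = atan2(0.1204, -0.1943) = 148.223°.
λ₂ = -0.198° + 148.223° = 148.02°.

73.86°, 148.02°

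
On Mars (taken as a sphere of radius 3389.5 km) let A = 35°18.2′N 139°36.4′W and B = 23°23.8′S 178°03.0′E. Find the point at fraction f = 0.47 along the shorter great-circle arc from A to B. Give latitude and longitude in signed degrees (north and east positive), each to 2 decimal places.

The central angle between A and B is δ = 1.2407 rad.
With f = 0.47, the slerp weights are sin((1−f)δ)/sin δ = 0.6461 and sin(fδ)/sin δ = 0.5821.
Weighted sum of the unit vectors: (0.6461)·(-0.6216,-0.5289,0.5779) + (0.5821)·(-0.9172,0.0312,-0.3971) = (-0.9355, -0.3235, 0.1422).
Converting back: φ = atan2(z, √(x²+y²)) = 8.18°, λ = atan2(y, x) = -160.92°.

8.18°, -160.92°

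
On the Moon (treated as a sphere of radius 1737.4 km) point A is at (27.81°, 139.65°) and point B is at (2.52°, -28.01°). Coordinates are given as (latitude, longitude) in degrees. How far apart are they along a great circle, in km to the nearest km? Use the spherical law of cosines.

Let φ₁ = 0.4854 rad, φ₂ = 0.0440 rad, and Δλ = -2.9262 rad.
cos c = sin φ₁ sin φ₂ + cos φ₁ cos φ₂ cos Δλ = (0.4665)(0.0440) + (0.8845)(0.9990)(-0.9769) = -0.84272,
so c = arccos(-0.84272) = 2.57310 rad.
Distance = R·c = 1737.4 × 2.5731 ≈ 4471 km.

4471 km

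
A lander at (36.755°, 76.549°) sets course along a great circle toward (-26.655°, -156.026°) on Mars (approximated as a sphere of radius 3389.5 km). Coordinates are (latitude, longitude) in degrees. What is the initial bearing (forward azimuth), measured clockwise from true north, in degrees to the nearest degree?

93°

Δλ = 127.425° = 2.2240 rad.
y = sin Δλ · cos φ₂ = (0.7941)(0.8937) = 0.7098
x = cos φ₁ sin φ₂ − sin φ₁ cos φ₂ cos Δλ = (0.8012)(-0.4486) − (0.5984)(0.8937)(-0.6077) = -0.0344
θ = atan2(y, x) = 92.78°, so the bearing is 93°.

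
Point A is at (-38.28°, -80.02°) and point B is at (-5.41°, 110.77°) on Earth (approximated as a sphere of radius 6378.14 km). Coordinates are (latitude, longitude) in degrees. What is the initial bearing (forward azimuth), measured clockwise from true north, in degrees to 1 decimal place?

195.3°

With φ₁ = -0.6681, φ₂ = -0.0944, Δλ = -2.9533 rad, the forward-azimuth formula gives
θ = atan2( sin Δλ cos φ₂ , cos φ₁ sin φ₂ − sin φ₁ cos φ₂ cos Δλ ) = atan2(-0.1864, -0.6799) = -164.67°.
Adding 360° brings this into [0°, 360°): 195.3°.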